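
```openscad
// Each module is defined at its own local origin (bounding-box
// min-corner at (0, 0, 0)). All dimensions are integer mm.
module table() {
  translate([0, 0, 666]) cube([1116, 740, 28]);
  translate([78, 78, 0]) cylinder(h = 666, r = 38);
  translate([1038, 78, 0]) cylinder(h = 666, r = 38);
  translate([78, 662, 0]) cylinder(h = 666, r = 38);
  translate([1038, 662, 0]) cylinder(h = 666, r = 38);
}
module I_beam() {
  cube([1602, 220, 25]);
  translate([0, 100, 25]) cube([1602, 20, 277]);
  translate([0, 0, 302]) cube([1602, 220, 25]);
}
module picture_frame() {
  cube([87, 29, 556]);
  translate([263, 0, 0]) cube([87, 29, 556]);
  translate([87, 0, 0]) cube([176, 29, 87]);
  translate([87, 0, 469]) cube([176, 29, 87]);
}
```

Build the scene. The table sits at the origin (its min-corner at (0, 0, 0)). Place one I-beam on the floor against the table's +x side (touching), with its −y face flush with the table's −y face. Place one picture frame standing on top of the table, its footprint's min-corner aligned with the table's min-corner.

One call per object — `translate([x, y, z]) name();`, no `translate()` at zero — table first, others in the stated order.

table();
translate([1116, 0, 0]) I_beam();
translate([0, 0, 694]) picture_frame();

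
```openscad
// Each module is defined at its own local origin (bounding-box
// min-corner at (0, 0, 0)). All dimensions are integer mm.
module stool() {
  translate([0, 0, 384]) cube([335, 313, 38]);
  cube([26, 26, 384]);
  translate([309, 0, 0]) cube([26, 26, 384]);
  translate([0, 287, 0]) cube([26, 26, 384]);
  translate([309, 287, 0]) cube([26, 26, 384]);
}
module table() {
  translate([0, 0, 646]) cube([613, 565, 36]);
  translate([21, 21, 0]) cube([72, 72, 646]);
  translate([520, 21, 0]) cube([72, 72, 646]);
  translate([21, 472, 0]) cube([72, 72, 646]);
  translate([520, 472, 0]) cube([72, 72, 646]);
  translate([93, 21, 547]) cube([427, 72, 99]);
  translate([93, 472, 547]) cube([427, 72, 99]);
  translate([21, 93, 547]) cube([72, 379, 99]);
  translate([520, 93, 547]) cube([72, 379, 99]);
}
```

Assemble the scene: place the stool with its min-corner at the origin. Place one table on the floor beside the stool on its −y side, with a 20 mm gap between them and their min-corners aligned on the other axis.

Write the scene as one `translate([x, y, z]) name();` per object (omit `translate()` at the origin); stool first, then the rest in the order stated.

stool();
translate([0, -585, 0]) table();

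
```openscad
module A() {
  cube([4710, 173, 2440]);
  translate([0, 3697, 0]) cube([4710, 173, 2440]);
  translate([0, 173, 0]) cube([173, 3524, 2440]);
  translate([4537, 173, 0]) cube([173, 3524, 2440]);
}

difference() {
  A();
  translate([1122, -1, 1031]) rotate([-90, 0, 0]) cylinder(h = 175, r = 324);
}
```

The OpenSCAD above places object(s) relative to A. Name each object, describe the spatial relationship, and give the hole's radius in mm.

A is a house frame. The house frame has a circular hole through its front wall. The hole's radius is 324 mm.

The subtracted cylinder has r = 324 mm.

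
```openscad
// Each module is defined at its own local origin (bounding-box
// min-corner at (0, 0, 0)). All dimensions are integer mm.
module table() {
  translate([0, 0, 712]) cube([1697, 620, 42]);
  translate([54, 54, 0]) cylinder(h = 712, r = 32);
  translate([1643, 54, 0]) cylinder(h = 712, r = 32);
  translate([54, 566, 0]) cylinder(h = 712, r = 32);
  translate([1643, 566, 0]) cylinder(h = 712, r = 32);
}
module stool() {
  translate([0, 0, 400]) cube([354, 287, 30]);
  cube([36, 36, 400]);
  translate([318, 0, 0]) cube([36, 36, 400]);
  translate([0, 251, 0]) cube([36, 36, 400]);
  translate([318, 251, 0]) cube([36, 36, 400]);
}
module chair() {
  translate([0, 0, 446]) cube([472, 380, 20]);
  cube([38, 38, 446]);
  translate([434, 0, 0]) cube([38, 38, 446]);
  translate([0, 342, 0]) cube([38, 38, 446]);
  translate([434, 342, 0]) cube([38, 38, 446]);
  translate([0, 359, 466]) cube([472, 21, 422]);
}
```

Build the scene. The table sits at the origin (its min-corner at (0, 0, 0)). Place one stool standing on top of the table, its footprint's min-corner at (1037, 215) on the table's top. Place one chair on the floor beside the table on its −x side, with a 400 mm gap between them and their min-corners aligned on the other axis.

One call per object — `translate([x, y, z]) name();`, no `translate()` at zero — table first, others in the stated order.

table();
translate([1037, 215, 754]) stool();
translate([-872, 0, 0]) chair();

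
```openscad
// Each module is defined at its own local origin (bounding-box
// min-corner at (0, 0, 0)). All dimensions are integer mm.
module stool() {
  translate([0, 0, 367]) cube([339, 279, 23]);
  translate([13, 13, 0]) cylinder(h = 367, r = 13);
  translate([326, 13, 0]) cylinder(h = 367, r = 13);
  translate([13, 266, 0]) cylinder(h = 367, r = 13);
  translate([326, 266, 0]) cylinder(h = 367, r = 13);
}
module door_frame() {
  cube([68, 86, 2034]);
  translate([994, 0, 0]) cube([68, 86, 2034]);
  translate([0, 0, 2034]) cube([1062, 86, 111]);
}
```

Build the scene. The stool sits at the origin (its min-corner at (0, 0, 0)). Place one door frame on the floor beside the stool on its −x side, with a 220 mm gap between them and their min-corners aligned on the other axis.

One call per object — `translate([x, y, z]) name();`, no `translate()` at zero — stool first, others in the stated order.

stool();
translate([-1282, 0, 0]) door_frame();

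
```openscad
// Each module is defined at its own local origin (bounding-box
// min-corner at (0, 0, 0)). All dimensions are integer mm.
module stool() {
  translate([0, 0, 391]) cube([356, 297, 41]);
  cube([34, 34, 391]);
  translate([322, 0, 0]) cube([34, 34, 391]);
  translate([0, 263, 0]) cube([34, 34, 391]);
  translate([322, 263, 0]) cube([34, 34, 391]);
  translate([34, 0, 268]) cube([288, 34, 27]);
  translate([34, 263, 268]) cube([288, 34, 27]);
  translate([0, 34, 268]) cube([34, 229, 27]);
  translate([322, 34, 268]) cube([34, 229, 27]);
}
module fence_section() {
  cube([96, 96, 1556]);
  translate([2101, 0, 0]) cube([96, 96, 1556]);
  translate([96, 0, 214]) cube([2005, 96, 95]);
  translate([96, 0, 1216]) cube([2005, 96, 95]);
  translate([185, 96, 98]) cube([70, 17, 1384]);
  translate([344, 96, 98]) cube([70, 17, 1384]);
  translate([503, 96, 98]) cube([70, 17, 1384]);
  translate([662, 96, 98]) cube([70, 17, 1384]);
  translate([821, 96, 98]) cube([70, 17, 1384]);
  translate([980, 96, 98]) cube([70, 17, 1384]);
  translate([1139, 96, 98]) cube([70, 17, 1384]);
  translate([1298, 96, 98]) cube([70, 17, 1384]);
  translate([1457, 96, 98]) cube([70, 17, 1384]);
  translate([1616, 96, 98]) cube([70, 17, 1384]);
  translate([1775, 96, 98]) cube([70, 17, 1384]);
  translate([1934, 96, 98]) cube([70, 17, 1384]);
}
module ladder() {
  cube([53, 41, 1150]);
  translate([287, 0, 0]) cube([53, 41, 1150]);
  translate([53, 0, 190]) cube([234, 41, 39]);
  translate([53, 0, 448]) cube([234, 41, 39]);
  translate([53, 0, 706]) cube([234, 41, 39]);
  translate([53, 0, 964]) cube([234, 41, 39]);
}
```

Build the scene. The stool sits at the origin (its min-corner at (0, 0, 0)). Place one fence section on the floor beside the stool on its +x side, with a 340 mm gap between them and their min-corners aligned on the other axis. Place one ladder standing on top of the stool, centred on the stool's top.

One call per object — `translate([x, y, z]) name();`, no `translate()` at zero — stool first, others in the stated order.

stool();
translate([696, 0, 0]) fence_section();
translate([8, 128, 432]) ladder();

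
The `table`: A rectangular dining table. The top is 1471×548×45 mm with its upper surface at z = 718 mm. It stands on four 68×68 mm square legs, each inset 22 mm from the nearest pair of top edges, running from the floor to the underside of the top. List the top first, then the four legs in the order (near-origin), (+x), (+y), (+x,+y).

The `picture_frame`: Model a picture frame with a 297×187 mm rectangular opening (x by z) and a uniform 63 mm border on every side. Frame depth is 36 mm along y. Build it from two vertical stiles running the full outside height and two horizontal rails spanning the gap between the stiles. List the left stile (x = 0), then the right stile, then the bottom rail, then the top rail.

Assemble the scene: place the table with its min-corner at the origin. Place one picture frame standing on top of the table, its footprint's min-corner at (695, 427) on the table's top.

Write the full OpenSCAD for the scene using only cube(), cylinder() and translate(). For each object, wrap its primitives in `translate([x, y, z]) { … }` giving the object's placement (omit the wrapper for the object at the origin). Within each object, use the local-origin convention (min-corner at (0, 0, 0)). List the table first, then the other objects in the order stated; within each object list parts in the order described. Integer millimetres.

translate([0, 0, 673]) cube([1471, 548, 45]);
translate([22, 22, 0]) cube([68, 68, 673]);
translate([1381, 22, 0]) cube([68, 68, 673]);
translate([22, 458, 0]) cube([68, 68, 673]);
translate([1381, 458, 0]) cube([68, 68, 673]);
translate([695, 427, 718]) {
  cube([63, 36, 313]);
  translate([360, 0, 0]) cube([63, 36, 313]);
  translate([63, 0, 0]) cube([297, 36, 63]);
  translate([63, 0, 250]) cube([297, 36, 63]);
}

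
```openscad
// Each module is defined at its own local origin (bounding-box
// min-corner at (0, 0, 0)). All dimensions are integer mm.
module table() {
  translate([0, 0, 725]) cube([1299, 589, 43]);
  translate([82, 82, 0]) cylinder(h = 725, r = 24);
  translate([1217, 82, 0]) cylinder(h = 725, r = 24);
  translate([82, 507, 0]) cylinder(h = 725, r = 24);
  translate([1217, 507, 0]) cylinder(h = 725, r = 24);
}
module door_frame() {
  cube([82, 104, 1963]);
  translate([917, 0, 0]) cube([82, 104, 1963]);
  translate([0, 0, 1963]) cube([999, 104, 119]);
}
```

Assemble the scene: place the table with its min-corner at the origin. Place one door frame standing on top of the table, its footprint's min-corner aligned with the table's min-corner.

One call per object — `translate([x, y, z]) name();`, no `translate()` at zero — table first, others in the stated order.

table();
translate([0, 0, 768]) door_frame();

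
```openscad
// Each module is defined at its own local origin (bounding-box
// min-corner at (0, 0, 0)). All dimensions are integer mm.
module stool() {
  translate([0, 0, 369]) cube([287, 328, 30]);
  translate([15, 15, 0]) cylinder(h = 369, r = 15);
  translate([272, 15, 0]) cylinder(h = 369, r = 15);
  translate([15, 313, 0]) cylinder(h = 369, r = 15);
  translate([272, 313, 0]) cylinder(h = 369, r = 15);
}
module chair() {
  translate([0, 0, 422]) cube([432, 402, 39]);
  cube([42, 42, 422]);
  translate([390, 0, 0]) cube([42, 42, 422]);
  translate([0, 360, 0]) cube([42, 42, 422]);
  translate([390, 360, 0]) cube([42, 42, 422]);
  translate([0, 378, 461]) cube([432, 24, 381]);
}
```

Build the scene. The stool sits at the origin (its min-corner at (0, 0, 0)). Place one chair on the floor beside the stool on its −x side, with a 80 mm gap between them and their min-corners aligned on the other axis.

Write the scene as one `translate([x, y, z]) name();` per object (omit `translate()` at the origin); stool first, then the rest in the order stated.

stool();
translate([-512, 0, 0]) chair();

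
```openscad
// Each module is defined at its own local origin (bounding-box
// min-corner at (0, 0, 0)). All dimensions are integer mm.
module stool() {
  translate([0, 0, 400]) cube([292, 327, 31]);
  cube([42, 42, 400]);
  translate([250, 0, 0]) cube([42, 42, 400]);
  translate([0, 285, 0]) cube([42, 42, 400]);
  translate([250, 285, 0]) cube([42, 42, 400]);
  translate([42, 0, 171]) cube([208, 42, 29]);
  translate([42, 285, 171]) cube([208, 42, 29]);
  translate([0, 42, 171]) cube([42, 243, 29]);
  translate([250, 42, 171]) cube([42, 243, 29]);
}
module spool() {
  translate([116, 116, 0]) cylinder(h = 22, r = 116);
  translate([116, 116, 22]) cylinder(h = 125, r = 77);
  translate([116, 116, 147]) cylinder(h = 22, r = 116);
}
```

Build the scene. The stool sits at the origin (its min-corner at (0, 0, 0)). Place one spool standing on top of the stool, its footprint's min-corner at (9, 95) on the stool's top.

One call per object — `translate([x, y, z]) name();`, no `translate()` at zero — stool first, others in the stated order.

stool();
translate([9, 95, 431]) spool();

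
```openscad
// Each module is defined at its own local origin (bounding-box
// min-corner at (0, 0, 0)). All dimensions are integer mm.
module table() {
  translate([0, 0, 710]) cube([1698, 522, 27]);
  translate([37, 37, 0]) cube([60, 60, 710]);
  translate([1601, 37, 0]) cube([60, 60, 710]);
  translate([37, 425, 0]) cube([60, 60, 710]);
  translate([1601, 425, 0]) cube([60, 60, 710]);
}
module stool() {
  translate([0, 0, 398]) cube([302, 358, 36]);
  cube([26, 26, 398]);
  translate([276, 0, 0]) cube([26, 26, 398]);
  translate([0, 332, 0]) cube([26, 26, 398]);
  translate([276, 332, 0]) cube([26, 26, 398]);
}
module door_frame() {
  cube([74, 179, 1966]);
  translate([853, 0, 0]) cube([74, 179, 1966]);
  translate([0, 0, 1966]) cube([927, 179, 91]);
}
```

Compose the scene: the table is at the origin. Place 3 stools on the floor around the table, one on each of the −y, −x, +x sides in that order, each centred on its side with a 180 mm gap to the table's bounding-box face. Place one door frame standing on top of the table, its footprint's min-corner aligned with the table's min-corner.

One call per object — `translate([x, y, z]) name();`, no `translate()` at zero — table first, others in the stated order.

table();
translate([698, -538, 0]) stool();
translate([-482, 82, 0]) stool();
translate([1878, 82, 0]) stool();
translate([0, 0, 737]) door_frame();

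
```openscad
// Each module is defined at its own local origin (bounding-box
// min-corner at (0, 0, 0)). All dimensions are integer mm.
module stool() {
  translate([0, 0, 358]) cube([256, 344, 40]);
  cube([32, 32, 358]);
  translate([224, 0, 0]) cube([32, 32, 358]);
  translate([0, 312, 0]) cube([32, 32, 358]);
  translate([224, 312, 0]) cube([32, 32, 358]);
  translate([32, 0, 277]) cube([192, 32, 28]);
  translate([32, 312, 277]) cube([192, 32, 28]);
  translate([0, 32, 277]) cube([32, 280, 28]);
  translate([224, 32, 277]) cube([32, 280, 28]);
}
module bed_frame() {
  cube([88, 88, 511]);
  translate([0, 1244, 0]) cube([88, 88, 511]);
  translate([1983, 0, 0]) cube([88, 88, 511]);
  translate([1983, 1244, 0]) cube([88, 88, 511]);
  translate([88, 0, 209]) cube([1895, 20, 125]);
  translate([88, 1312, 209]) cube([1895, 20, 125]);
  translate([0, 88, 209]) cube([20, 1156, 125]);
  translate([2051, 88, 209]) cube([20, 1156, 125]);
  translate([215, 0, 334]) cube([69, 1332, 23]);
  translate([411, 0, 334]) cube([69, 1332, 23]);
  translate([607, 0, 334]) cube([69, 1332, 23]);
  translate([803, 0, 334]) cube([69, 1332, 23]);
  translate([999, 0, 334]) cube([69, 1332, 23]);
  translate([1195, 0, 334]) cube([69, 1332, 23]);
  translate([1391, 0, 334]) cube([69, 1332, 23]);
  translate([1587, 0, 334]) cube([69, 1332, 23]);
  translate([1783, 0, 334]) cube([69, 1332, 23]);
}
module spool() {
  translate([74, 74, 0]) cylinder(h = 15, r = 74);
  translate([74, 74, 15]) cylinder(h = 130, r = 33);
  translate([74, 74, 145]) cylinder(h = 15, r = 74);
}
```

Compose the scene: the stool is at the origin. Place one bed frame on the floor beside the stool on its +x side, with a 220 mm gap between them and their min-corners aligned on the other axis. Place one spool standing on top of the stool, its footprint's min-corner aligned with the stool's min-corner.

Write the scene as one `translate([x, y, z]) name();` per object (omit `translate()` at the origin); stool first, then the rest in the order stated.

stool();
translate([476, 0, 0]) bed_frame();
translate([0, 0, 398]) spool();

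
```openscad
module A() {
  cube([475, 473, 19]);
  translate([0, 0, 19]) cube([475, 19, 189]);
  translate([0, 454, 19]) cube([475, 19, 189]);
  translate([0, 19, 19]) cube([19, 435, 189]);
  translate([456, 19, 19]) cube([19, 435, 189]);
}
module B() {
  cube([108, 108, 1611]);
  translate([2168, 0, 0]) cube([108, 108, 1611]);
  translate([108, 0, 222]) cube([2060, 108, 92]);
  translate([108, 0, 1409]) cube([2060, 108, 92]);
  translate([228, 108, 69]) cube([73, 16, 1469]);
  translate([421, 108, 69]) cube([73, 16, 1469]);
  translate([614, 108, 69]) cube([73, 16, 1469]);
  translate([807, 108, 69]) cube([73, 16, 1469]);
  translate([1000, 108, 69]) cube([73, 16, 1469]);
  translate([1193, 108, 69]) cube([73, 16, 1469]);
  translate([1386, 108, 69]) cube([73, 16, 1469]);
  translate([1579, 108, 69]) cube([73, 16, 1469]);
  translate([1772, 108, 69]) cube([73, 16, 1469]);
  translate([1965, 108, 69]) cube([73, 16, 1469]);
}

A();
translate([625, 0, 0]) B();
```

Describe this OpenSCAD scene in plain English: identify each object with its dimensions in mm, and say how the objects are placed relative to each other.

A is an open-topped rectangular box: outside dimensions 475×473×208 mm, with a uniform wall and base thickness of 19 mm. The base is a full 475×473 slab on the floor; four walls sit on top of the base. The front and back walls (the −y and +y sides) span the full width; the two side walls fit between them.

B is a fence section. Two 108×108 mm posts, 1611 mm tall, stand on the floor with a clear span of 2060 mm between their inner faces. Two horizontal rails of 108×92 mm section span the gap between the posts with their undersides at z = 222 mm and z = 1409 mm, flush with the posts' −y face. 10 pickets, each 73 mm wide, 16 mm thick and 1469 mm tall, are fixed to the +y face of the rails with their bottoms at z = 69 mm, evenly spaced across the span with equal gaps (rounded down to the nearest mm) at the −x end and between each pair — any rounding remainder accumulates at the +x end.

The fence section is on the floor beside the open box on its +x side.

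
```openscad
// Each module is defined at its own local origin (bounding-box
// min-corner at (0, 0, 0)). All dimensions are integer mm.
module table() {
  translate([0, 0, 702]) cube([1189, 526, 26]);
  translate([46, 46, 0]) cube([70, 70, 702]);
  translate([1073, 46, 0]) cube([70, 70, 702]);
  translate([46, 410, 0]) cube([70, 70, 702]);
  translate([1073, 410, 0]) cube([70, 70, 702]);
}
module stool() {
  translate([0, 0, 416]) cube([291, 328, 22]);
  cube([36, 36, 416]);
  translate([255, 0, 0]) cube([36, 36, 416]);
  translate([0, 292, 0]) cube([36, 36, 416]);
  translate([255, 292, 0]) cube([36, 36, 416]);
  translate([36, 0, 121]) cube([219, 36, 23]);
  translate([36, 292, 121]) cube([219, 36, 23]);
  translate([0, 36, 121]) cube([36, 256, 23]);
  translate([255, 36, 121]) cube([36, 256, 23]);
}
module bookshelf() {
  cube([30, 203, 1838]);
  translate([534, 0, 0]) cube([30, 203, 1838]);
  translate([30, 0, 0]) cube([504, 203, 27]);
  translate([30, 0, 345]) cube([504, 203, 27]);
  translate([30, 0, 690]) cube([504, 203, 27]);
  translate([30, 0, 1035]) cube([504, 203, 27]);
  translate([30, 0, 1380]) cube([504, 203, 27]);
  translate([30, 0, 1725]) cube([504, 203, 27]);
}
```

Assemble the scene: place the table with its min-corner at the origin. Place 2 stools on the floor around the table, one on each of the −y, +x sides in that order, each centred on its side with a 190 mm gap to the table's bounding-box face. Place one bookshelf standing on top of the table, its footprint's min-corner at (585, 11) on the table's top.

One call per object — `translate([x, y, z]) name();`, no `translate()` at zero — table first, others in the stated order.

table();
translate([449, -518, 0]) stool();
translate([1379, 99, 0]) stool();
translate([585, 11, 728]) bookshelf();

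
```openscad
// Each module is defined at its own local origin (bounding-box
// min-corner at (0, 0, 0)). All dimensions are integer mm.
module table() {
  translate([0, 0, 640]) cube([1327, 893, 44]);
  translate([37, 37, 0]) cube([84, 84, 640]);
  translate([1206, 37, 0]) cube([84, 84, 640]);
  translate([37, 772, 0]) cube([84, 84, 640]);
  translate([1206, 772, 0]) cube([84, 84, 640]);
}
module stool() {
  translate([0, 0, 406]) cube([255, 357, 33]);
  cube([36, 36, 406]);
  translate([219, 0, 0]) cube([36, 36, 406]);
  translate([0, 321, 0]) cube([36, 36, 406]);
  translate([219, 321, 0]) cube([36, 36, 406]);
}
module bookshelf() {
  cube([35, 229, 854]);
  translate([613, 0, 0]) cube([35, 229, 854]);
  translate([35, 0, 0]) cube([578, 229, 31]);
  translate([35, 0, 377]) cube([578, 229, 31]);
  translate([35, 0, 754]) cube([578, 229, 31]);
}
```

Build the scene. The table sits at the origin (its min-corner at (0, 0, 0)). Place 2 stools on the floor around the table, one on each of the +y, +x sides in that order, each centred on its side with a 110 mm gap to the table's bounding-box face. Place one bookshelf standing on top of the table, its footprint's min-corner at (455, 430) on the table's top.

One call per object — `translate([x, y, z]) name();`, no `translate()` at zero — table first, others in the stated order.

table();
translate([536, 1003, 0]) stool();
translate([1437, 268, 0]) stool();
translate([455, 430, 684]) bookshelf();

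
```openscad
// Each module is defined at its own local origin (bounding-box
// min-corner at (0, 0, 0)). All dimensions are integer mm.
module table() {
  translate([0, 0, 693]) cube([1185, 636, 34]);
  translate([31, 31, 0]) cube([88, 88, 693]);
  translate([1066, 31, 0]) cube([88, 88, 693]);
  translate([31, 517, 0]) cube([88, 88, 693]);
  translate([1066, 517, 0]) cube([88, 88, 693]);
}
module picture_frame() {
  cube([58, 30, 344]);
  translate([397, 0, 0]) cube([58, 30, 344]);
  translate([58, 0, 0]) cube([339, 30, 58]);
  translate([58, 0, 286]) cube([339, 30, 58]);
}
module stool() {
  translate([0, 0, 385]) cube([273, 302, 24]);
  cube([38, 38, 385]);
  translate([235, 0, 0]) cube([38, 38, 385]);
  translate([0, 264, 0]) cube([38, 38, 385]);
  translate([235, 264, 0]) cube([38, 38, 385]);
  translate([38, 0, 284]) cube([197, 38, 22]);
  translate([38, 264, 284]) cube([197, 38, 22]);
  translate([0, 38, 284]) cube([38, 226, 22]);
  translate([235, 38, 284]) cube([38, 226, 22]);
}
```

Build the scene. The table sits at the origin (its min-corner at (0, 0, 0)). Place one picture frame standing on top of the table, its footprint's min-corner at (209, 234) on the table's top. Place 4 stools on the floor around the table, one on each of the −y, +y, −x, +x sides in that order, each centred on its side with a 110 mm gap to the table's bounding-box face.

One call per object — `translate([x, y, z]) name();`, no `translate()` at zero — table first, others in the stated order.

table();
translate([209, 234, 727]) picture_frame();
translate([456, -412, 0]) stool();
translate([456, 746, 0]) stool();
translate([-383, 167, 0]) stool();
translate([1295, 167, 0]) stool();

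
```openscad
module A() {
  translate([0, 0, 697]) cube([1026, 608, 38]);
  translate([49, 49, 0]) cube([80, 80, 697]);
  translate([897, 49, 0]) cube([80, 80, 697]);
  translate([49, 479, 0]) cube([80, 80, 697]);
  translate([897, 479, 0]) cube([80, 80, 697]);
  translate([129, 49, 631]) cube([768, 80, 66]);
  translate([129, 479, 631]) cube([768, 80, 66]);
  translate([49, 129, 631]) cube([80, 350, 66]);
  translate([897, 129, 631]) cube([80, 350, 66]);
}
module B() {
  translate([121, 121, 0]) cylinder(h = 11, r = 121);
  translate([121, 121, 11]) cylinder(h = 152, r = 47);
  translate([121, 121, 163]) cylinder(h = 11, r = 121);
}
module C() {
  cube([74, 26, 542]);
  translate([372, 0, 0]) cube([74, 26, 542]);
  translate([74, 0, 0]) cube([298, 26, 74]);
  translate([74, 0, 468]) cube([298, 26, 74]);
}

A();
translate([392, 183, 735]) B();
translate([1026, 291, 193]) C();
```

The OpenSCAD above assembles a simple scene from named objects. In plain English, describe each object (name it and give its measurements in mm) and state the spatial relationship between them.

A is a rectangular dining table. The top is 1026×608×38 mm with its upper surface at z = 735 mm. It stands on four 80×80 mm square legs, each inset 49 mm from the nearest pair of top edges, running from the floor to the underside of the top. Four apron rails, 80 mm thick and 66 mm tall, run between adjacent legs with their top edges flush with the underside of the top and their outer faces flush with the legs' outer faces.

B is a spool: two coaxial disc flanges of radius 121 mm and thickness 11 mm, joined by a core cylinder of radius 47 mm and height 152 mm. The lower flange rests on z = 0 and the three cylinders share a vertical axis.

C is a picture frame with a 298×394 mm rectangular opening (x by z) and a uniform 74 mm border on every side. Frame depth is 26 mm along y. It is built from two vertical stiles running the full outside height and two horizontal rails spanning the gap between the stiles.

The spool is on top of the table, centred. The picture frame is beside the table with their tops flush at z = 735.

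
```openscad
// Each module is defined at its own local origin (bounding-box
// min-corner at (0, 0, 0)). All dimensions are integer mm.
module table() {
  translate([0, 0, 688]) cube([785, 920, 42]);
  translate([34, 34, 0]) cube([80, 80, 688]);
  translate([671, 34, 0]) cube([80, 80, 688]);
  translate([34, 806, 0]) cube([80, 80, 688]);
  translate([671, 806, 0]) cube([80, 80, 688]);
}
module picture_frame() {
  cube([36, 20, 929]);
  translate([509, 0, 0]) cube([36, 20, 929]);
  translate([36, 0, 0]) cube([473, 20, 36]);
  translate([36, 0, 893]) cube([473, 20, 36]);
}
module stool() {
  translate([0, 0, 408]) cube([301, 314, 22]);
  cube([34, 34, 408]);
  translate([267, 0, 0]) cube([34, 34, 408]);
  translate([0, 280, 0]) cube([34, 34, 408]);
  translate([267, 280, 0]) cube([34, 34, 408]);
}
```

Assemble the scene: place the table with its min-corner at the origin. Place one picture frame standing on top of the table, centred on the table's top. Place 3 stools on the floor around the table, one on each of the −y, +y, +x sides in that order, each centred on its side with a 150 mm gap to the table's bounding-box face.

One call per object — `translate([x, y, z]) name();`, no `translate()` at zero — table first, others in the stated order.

table();
translate([120, 450, 730]) picture_frame();
translate([242, -464, 0]) stool();
translate([242, 1070, 0]) stool();
translate([935, 303, 0]) stool();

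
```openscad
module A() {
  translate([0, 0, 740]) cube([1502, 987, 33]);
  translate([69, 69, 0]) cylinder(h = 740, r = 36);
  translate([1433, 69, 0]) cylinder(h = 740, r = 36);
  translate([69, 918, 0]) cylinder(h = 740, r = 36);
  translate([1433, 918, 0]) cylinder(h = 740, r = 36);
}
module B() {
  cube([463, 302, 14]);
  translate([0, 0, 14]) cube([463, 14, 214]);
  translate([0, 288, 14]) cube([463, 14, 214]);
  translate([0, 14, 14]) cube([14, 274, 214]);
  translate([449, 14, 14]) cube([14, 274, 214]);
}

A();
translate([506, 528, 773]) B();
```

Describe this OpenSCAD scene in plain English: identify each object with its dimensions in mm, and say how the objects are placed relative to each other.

A is a table with a 1502×987 mm rectangular top, 33 mm thick, top surface at z = 773 mm, supported by four round legs of 72 mm diameter, each leg's bounding box inset 33 mm from the nearest pair of top edges, running from the floor.

B is an open storage box with external size 463×302×228 mm and wall thickness 14 mm (the base is also 14 mm thick). The base covers the whole footprint; the four walls stand on the base, with the y-facing walls full-width and the x-facing walls fitting between their inner faces.

The open box is on top of the table.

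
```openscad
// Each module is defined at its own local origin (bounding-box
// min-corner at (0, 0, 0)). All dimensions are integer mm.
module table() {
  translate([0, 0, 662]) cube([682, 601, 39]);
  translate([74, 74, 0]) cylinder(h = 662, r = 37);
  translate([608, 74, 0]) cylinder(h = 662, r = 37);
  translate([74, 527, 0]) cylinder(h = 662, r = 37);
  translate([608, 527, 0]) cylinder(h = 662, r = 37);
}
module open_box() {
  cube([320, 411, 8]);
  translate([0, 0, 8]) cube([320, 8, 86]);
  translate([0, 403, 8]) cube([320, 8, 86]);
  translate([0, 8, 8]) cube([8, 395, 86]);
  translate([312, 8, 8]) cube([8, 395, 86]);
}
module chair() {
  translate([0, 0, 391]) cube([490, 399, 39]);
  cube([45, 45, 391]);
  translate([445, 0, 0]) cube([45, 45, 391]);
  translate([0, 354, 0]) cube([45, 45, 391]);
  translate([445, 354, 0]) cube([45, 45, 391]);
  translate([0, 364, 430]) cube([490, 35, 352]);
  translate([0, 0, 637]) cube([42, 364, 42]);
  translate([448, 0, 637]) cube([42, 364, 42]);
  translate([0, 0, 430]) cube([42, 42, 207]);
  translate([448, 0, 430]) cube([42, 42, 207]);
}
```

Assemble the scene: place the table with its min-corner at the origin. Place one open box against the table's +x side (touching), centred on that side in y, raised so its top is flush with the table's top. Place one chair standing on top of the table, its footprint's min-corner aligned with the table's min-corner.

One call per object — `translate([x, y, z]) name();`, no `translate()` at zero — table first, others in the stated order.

table();
translate([682, 95, 607]) open_box();
translate([0, 0, 701]) chair();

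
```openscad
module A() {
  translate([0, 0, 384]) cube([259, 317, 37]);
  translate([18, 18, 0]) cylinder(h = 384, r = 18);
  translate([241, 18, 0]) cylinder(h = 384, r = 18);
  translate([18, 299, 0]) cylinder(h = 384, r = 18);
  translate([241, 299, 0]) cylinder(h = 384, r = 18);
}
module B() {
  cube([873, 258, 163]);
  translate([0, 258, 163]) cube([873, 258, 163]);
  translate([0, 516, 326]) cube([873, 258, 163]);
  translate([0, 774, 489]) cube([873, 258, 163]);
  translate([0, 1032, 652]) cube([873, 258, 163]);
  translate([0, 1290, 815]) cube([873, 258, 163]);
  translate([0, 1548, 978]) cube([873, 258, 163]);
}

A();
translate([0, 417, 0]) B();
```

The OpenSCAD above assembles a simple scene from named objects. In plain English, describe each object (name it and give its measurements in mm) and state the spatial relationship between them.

A is a four-legged stool. The seat is a 259×317×37 mm slab whose top surface is at z = 421 mm; four round legs, each 36 mm in diameter, run from the floor (z = 0) to the underside of the seat, each leg's axis is inset half a diameter from the nearest pair of seat edges (so the leg's bounding box is flush with the corner).

B is a straight staircase of 7 solid steps. Each step is 873 mm wide (x), 258 mm deep (y, the going) and 163 mm tall (the rise). The first step rests on the floor; each subsequent step sits one going further in +y and one rise higher in +z, directly behind and above the previous step with no overlap.

The staircase is on the floor beside the stool on its +y side.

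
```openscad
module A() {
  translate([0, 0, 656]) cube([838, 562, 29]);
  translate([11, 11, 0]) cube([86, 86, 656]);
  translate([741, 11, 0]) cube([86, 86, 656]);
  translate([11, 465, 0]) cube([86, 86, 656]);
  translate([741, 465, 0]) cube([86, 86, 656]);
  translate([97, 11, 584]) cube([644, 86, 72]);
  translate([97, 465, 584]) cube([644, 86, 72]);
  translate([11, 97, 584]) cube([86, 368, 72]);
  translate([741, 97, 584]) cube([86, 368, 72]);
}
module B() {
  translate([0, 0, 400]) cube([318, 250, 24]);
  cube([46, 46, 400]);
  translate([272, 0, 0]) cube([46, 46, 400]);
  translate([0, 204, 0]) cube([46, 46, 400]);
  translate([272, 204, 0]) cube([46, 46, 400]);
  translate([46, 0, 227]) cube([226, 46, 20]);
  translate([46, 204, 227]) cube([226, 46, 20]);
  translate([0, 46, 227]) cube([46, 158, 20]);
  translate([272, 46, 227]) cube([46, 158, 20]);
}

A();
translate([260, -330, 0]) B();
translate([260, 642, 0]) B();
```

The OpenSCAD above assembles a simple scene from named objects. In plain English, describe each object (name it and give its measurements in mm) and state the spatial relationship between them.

A is a table: top 838 mm (x) × 562 mm (y), 29 mm thick, upper face at z = 685 mm, on four 86×86 mm square legs, each inset 11 mm from the nearest pair of top edges, running from z = 0 to the bottom of the top. Four apron rails, 86 mm thick and 72 mm tall, run between adjacent legs with their top edges flush with the underside of the top and their outer faces flush with the legs' outer faces.

B is a simple wooden stool: a rectangular seat 318 mm (x) by 250 mm (y), 24 mm thick, top face at z = 424 mm, on four square legs, each 46×46 mm in cross-section. The legs rest on z = 0, each flush with a corner of the seat. Four stretchers, 46 mm wide and 20 mm tall, connect adjacent legs with their undersides at z = 227 mm, each running between the inner faces of the legs it joins and aligned with the legs' outer faces on the other axis.

Two stools sit around the table at the −y, +y sides.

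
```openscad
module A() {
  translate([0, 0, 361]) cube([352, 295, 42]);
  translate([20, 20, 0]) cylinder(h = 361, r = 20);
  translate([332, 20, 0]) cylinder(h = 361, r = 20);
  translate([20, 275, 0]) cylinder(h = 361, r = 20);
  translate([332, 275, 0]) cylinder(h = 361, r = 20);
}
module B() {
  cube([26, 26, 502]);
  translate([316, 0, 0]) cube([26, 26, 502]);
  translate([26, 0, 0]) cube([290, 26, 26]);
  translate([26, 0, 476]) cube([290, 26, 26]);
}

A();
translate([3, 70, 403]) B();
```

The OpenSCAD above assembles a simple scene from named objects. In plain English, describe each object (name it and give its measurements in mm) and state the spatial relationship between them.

A is a four-legged stool. The seat is 352×295 mm, 42 mm thick, top at z = 403 mm. It stands on four round legs, each 40 mm in diameter, from z = 0 to the seat underside, each leg's axis is inset half a diameter from the nearest pair of seat edges (so the leg's bounding box is flush with the corner).

B is a picture frame with a 290×450 mm rectangular opening (x by z) and a uniform 26 mm border on every side. Frame depth is 26 mm along y. It is built from two vertical stiles running the full outside height and two horizontal rails spanning the gap between the stiles.

The picture frame is on top of the stool.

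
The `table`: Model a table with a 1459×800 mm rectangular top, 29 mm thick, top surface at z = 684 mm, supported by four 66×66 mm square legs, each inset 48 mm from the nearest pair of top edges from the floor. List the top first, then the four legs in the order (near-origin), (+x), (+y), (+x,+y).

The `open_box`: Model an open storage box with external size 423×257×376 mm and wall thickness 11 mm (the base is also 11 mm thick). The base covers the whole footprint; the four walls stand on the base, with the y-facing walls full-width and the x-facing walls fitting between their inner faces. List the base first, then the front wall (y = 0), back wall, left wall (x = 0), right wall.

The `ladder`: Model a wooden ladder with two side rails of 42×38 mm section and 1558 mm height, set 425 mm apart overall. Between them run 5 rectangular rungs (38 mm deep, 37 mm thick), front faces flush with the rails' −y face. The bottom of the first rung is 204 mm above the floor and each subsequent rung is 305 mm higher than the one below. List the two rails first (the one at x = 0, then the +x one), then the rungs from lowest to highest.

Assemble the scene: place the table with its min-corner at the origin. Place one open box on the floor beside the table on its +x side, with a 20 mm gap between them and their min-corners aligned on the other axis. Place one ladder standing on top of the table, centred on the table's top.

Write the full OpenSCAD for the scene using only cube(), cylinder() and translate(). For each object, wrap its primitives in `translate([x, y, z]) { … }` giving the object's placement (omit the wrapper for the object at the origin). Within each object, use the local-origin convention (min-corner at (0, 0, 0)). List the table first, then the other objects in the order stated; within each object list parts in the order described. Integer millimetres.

translate([0, 0, 655]) cube([1459, 800, 29]);
translate([48, 48, 0]) cube([66, 66, 655]);
translate([1345, 48, 0]) cube([66, 66, 655]);
translate([48, 686, 0]) cube([66, 66, 655]);
translate([1345, 686, 0]) cube([66, 66, 655]);
translate([1479, 0, 0]) {
  cube([423, 257, 11]);
  translate([0, 0, 11]) cube([423, 11, 365]);
  translate([0, 246, 11]) cube([423, 11, 365]);
  translate([0, 11, 11]) cube([11, 235, 365]);
  translate([412, 11, 11]) cube([11, 235, 365]);
}
translate([517, 381, 684]) {
  cube([42, 38, 1558]);
  translate([383, 0, 0]) cube([42, 38, 1558]);
  translate([42, 0, 204]) cube([341, 38, 37]);
  translate([42, 0, 509]) cube([341, 38, 37]);
  translate([42, 0, 814]) cube([341, 38, 37]);
  translate([42, 0, 1119]) cube([341, 38, 37]);
  translate([42, 0, 1424]) cube([341, 38, 37]);
}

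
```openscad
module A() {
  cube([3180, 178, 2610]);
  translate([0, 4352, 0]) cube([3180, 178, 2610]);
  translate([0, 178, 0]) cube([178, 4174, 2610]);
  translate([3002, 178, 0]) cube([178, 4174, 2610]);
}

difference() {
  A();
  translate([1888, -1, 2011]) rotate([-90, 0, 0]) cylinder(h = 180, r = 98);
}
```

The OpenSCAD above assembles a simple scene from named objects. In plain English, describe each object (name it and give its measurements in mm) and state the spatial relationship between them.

A is the wall frame of a small rectangular building: four walls, each 2610 mm tall and 178 mm thick, enclosing a footprint 3180 mm (x) by 4530 mm (y) outside-to-outside, with no floor or roof. The front and back walls (the −y and +y sides) span the full width; the two side walls fit between them.

The house frame has a circular hole of radius 98 mm through its front wall, centred at (x = 1888, z = 2011).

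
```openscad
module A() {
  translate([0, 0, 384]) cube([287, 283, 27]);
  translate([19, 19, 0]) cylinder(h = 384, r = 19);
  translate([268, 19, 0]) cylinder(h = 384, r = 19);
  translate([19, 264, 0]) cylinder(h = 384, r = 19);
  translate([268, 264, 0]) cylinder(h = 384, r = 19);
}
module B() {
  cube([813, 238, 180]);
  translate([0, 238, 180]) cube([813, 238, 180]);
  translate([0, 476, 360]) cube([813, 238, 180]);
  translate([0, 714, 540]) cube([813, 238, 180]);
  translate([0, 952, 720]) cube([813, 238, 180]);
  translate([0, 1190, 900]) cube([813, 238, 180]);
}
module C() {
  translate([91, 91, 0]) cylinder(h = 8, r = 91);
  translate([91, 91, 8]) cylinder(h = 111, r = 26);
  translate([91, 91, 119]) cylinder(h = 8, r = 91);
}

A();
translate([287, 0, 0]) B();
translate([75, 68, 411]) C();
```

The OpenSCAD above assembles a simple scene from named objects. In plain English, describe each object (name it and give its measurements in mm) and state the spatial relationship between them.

A is a four-legged stool. The seat is a 287×283×27 mm slab whose top surface is at z = 411 mm; four round legs, each 38 mm in diameter, run from the floor (z = 0) to the underside of the seat, each leg's axis is inset half a diameter from the nearest pair of seat edges (so the leg's bounding box is flush with the corner).

B is a run of 6 identical solid stair steps. Each tread is 813×238 mm and each step block is 180 mm high. Step 1 rests on the floor; step k is offset from step 1 by (k−1)×238 mm in y and (k−1)×180 mm in z.

C is a spool: two coaxial disc flanges of radius 91 mm and thickness 8 mm, joined by a core cylinder of radius 26 mm and height 111 mm. The lower flange rests on z = 0 and the three cylinders share a vertical axis.

The staircase is against the stool's +x side, with their −y faces flush. The spool is on top of the stool.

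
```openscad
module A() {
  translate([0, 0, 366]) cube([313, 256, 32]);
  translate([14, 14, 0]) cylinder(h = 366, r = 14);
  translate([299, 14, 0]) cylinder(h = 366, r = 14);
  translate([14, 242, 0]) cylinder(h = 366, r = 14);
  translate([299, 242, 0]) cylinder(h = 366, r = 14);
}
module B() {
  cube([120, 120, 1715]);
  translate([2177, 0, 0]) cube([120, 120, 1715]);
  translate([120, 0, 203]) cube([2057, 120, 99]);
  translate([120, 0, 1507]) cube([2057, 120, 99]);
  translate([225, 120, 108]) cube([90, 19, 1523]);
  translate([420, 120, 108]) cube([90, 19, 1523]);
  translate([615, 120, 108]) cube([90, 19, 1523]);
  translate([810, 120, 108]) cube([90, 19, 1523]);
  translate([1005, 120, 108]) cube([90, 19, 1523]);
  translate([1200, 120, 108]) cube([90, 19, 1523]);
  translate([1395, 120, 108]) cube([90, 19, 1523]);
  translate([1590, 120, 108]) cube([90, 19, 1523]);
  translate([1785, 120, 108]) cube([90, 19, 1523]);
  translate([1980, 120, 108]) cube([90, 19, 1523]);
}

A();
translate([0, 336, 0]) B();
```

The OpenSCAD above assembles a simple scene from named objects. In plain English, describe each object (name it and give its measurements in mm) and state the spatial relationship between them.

A is a simple wooden stool: a rectangular seat 313 mm (x) by 256 mm (y), 32 mm thick, top face at z = 398 mm, on four round legs, each 28 mm in diameter. The legs rest on z = 0, each leg's axis is inset half a diameter from the nearest pair of seat edges (so the leg's bounding box is flush with the corner).

B is a fence section. Two 120×120 mm posts, 1715 mm tall, stand on the floor with a clear span of 2057 mm between their inner faces. Two horizontal rails of 120×99 mm section span the gap between the posts with their undersides at z = 203 mm and z = 1507 mm, flush with the posts' −y face. 10 pickets, each 90 mm wide, 19 mm thick and 1523 mm tall, are fixed to the +y face of the rails with their bottoms at z = 108 mm, evenly spaced across the span with equal gaps (rounded down to the nearest mm) at the −x end and between each pair — any rounding remainder accumulates at the +x end.

The fence section is on the floor beside the stool on its +y side.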